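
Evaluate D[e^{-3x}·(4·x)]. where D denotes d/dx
4 \left(1 - 3 x\right) e^{- 3 x}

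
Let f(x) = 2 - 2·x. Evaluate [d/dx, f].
-2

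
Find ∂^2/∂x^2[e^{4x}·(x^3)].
2 x \left(8 x^{2} + 12 x + 3\right) e^{4 x}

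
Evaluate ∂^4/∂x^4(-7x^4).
-168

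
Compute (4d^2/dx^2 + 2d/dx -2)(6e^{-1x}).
0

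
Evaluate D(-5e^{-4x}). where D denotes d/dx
20 e^{- 4 x}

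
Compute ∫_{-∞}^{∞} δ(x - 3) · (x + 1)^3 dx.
64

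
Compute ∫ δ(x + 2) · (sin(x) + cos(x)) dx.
- \sin{\left(2 \right)} + \cos{\left(2 \right)}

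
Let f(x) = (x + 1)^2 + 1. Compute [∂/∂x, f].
2 x + 2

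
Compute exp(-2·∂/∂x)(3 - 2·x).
7 - 2 x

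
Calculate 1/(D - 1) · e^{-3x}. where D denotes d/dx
- \frac{e^{- 3 x}}{4}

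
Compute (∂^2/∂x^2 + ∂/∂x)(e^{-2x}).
2 e^{- 2 x}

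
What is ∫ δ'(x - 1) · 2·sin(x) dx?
- 2 \cos{\left(1 \right)}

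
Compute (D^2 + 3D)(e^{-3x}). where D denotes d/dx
0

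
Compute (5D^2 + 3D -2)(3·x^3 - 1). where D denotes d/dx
- 6 x^{3} + 27 x^{2} + 90 x + 2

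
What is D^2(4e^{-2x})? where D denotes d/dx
16 e^{- 2 x}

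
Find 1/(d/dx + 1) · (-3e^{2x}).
- e^{2 x}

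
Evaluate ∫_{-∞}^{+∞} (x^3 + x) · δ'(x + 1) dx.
-4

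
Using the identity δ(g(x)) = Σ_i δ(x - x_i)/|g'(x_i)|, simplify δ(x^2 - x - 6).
\frac{\delta(x + 2) + \delta(x - 3)}{5}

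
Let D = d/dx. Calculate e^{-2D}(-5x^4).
- 5 x^{4} + 40 x^{3} - 120 x^{2} + 160 x - 80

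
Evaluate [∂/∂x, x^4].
4 x^{3}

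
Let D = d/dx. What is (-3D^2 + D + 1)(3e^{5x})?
- 207 e^{5 x}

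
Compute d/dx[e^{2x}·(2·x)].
\left(4 x + 2\right) e^{2 x}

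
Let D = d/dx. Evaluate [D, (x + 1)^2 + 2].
2 x + 2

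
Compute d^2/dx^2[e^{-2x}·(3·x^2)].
6 \left(2 x^{2} - 4 x + 1\right) e^{- 2 x}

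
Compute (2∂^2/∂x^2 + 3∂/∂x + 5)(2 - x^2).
- 5 x^{2} - 6 x + 6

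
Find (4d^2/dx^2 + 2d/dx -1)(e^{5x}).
109 e^{5 x}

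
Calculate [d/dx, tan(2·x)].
\frac{2}{\cos^{2}{\left(2 x \right)}}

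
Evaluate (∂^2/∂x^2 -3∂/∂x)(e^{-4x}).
28 e^{- 4 x}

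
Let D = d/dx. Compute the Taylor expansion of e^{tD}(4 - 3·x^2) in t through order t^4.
- 3 t^{2} - 6 t x - 3 x^{2} + 4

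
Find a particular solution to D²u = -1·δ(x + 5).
-\frac{|x + 5|}{2}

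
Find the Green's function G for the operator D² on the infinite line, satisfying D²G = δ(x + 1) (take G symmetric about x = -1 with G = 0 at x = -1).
\frac{|x + 1|}{2}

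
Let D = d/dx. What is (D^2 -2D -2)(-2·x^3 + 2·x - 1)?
4 x^{3} + 12 x^{2} - 16 x - 2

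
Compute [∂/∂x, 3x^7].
21 x^{6}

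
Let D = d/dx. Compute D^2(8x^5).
160 x^{3}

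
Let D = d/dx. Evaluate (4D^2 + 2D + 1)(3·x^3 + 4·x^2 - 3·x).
3 x^{3} + 22 x^{2} + 85 x + 26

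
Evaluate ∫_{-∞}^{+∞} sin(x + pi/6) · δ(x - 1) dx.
\sin{\left(\frac{\pi}{6} + 1 \right)}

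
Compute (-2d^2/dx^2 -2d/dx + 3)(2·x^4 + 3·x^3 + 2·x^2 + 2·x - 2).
6 x^{4} - 7 x^{3} - 60 x^{2} - 38 x - 18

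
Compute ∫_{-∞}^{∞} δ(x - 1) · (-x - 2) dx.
-3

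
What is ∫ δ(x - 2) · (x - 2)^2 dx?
0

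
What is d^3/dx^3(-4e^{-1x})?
4 e^{- x}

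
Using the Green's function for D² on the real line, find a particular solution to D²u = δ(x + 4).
\frac{|x + 4|}{2}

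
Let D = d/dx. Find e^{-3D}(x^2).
x^{2} - 6 x + 9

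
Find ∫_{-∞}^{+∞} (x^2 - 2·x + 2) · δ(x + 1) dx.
5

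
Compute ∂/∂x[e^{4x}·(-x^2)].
2 x \left(- 2 x - 1\right) e^{4 x}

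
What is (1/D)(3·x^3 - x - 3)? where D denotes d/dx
\frac{3 x^{4}}{4} - \frac{x^{2}}{2} - 3 x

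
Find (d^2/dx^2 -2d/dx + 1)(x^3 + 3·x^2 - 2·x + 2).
x^{3} - 3 x^{2} - 8 x + 12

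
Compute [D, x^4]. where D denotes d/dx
4 x^{3}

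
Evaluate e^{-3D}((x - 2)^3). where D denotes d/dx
x^{3} - 15 x^{2} + 75 x - 125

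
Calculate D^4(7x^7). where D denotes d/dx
5880 x^{3}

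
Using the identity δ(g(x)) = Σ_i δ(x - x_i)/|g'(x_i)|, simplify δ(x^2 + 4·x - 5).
\frac{\delta(x - 1) + \delta(x + 5)}{6}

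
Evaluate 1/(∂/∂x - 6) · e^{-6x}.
- \frac{e^{- 6 x}}{12}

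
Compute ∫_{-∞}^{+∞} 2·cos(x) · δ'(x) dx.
0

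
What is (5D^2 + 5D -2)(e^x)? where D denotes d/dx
8 e^{x}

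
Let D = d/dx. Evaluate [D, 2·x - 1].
2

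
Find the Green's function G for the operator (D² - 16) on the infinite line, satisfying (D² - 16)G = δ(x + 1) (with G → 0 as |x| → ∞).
-\frac{e^{-4|x + 1|}}{8}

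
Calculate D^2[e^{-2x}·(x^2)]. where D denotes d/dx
2 \left(2 x^{2} - 4 x + 1\right) e^{- 2 x}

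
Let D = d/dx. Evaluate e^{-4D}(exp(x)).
e^{x - 4}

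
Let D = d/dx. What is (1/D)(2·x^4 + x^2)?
\frac{2 x^{5}}{5} + \frac{x^{3}}{3}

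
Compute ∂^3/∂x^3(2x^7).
420 x^{4}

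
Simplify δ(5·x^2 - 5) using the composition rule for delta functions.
\frac{\delta(x - 1) + \delta(x + 1)}{10}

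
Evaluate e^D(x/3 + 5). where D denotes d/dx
\frac{x}{3} + \frac{16}{3}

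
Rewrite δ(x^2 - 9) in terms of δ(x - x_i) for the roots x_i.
\frac{\delta(x - 3) + \delta(x + 3)}{6}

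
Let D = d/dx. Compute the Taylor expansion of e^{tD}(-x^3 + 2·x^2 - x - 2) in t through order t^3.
- t^{3} - t^{2} \left(3 x - 2\right) - t \left(3 x^{2} - 4 x + 1\right) - x^{3} + 2 x^{2} - x - 2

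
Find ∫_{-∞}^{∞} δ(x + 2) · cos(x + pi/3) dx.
\sin{\left(\frac{\pi}{6} + 2 \right)}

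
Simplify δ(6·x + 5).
\frac{\delta(x + 5/6)}{6}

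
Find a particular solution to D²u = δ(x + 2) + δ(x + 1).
\frac{|x + 2|}{2} + \frac{|x + 1|}{2}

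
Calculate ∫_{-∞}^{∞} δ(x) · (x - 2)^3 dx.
-8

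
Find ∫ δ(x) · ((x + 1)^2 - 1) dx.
0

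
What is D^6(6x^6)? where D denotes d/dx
4320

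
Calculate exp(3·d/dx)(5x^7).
5 x^{7} + 105 x^{6} + 945 x^{5} + 4725 x^{4} + 14175 x^{3} + 25515 x^{2} + 25515 x + 10935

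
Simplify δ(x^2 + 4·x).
\frac{\delta(x + 4) + \delta(x)}{4}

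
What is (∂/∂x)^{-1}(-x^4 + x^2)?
- \frac{x^{5}}{5} + \frac{x^{3}}{3}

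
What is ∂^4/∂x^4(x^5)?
120 x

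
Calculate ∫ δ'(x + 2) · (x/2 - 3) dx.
- \frac{1}{2}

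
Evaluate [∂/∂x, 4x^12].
48 x^{11}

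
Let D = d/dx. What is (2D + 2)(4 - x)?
6 - 2 x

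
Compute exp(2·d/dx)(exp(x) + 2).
e^{x + 2} + 2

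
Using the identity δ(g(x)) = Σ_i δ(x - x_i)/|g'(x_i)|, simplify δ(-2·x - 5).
\frac{\delta(x + 5/2)}{2}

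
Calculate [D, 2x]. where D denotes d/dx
2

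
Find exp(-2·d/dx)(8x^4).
8 x^{4} - 64 x^{3} + 192 x^{2} - 256 x + 128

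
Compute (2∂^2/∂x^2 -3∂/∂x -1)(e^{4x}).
19 e^{4 x}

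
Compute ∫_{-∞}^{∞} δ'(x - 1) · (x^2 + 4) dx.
-2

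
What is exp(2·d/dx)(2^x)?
2^{x + 2}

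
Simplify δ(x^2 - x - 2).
\frac{\delta(x + 1) + \delta(x - 2)}{3}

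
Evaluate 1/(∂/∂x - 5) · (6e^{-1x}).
- e^{- x}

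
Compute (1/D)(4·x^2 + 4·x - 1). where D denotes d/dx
\frac{4 x^{3}}{3} + 2 x^{2} - x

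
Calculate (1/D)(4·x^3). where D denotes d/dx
x^{4}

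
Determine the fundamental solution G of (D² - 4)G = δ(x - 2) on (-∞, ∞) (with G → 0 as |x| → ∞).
-\frac{e^{-2|x - 2|}}{4}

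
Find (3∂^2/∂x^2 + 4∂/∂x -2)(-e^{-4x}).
- 30 e^{- 4 x}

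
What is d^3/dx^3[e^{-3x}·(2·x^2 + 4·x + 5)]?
9 \left(- 6 x^{2} - 7\right) e^{- 3 x}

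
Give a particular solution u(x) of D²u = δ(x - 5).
\frac{|x - 5|}{2}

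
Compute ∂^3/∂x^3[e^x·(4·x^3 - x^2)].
\left(4 x^{3} + 35 x^{2} + 66 x + 18\right) e^{x}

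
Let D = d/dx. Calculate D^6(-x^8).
- 20160 x^{2}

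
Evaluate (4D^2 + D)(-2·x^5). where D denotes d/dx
10 x^{3} \left(- x - 16\right)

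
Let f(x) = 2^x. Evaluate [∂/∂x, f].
2^{x} \log{\left(2 \right)}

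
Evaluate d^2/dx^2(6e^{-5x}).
150 e^{- 5 x}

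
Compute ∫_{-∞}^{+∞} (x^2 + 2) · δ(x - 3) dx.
11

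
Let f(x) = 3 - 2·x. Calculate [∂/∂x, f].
-2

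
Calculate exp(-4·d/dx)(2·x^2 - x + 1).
2 x^{2} - 17 x + 37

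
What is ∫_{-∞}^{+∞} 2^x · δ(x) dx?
1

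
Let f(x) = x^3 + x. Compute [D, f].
3 x^{2} + 1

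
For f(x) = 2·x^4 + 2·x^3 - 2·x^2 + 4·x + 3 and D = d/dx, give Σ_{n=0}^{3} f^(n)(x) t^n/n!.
t^{3} \left(8 x + 2\right) + t^{2} \left(12 x^{2} + 6 x - 2\right) + 2 t \left(4 x^{3} + 3 x^{2} - 2 x + 2\right) + 2 x^{4} + 2 x^{3} - 2 x^{2} + 4 x + 3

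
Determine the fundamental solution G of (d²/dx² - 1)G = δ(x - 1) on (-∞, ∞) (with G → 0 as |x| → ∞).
-\frac{e^{-|x - 1|}}{2}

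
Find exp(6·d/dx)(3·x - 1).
3 x + 17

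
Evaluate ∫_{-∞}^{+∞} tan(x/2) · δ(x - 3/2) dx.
\tan{\left(\frac{3}{4} \right)}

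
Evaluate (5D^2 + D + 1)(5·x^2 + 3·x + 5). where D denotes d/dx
5 x^{2} + 13 x + 58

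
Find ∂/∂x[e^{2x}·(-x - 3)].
\left(- 2 x - 7\right) e^{2 x}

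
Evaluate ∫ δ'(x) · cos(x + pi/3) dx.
\frac{\sqrt{3}}{2}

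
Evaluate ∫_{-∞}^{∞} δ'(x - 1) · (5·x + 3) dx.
-5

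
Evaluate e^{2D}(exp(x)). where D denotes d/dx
e^{x + 2}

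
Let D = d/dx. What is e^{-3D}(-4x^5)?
- 4 x^{5} + 60 x^{4} - 360 x^{3} + 1080 x^{2} - 1620 x + 972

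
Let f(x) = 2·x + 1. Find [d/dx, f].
2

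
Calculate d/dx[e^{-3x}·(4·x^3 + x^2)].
x \left(- 12 x^{2} + 9 x + 2\right) e^{- 3 x}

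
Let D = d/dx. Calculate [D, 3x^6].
18 x^{5}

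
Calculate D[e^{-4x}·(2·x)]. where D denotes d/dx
2 \left(1 - 4 x\right) e^{- 4 x}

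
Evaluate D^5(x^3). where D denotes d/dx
0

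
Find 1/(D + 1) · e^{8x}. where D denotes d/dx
\frac{e^{8 x}}{9}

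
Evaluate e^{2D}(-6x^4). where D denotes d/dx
- 6 x^{4} - 48 x^{3} - 144 x^{2} - 192 x - 96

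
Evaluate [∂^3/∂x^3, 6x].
18\frac{d^{2}}{dx^{2}}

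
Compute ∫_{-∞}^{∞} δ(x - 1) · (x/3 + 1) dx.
\frac{4}{3}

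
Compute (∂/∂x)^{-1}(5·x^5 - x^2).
\frac{5 x^{6}}{6} - \frac{x^{3}}{3}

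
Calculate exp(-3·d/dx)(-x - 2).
1 - x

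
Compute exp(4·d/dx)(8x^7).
8 x^{7} + 224 x^{6} + 2688 x^{5} + 17920 x^{4} + 71680 x^{3} + 172032 x^{2} + 229376 x + 131072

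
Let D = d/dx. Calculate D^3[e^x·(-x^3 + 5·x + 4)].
\left(- x^{3} - 9 x^{2} - 13 x + 13\right) e^{x}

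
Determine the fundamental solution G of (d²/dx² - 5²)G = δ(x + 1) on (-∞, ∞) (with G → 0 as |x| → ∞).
-\frac{e^{-5|x + 1|}}{10}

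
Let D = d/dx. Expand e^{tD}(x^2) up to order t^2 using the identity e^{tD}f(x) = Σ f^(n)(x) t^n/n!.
t^{2} + 2 t x + x^{2}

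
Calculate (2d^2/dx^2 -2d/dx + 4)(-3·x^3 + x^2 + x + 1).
- 12 x^{3} + 22 x^{2} - 36 x + 6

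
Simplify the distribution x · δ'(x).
-\delta(x)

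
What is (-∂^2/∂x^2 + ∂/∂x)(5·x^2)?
10 x - 10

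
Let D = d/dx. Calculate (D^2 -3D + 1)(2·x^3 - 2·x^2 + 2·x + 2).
2 x^{3} - 20 x^{2} + 26 x - 8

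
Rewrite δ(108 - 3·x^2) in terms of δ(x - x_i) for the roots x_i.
\frac{\delta(x - 6) + \delta(x + 6)}{36}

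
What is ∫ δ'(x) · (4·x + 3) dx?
-4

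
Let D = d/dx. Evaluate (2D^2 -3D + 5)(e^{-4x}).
49 e^{- 4 x}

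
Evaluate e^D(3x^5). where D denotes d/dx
3 x^{5} + 15 x^{4} + 30 x^{3} + 30 x^{2} + 15 x + 3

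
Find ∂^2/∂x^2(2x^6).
60 x^{4}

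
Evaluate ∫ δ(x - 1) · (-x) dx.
-1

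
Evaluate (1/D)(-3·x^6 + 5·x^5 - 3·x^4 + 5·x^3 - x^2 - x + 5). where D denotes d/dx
- \frac{3 x^{7}}{7} + \frac{5 x^{6}}{6} - \frac{3 x^{5}}{5} + \frac{5 x^{4}}{4} - \frac{x^{3}}{3} - \frac{x^{2}}{2} + 5 x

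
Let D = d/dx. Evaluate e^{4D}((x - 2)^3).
x^{3} + 6 x^{2} + 12 x + 8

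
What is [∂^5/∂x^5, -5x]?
-25\frac{d^{4}}{dx^{4}}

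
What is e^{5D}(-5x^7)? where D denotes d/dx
- 5 x^{7} - 175 x^{6} - 2625 x^{5} - 21875 x^{4} - 109375 x^{3} - 328125 x^{2} - 546875 x - 390625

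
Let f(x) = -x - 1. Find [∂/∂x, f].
-1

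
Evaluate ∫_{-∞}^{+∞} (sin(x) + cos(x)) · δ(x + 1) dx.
- \sin{\left(1 \right)} + \cos{\left(1 \right)}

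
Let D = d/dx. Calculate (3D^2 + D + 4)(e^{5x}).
84 e^{5 x}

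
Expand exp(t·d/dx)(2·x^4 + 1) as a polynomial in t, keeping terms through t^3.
8 t^{3} x + 12 t^{2} x^{2} + 8 t x^{3} + 2 x^{4} + 1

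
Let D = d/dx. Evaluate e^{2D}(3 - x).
1 - x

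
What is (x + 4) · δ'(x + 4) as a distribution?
-\delta(x + 4)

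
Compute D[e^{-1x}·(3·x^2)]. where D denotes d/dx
3 x \left(2 - x\right) e^{- x}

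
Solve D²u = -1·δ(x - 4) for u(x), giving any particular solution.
-\frac{|x - 4|}{2}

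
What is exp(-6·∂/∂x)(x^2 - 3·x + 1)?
x^{2} - 15 x + 55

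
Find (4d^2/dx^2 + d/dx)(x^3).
3 x \left(x + 8\right)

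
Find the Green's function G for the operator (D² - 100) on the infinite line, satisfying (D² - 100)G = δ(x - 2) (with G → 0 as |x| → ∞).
-\frac{e^{-10|x - 2|}}{20}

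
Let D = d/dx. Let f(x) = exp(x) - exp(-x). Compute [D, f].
2 \cosh{\left(x \right)}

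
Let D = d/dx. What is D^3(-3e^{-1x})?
3 e^{- x}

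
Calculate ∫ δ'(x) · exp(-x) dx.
1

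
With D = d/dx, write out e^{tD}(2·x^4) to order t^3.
2 x \left(4 t^{3} + 6 t^{2} x + 4 t x^{2} + x^{3}\right)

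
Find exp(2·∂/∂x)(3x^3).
3 x^{3} + 18 x^{2} + 36 x + 24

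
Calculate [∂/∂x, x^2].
2 x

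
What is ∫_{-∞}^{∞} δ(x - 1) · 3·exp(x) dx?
3 e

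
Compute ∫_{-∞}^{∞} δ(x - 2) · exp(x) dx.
e^{2}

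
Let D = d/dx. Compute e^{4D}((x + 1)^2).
x^{2} + 10 x + 25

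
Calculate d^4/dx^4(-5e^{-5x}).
- 3125 e^{- 5 x}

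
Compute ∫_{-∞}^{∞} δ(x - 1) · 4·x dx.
4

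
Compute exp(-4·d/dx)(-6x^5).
- 6 x^{5} + 120 x^{4} - 960 x^{3} + 3840 x^{2} - 7680 x + 6144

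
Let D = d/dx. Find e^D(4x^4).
4 x^{4} + 16 x^{3} + 24 x^{2} + 16 x + 4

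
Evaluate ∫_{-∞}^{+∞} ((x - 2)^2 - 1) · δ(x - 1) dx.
0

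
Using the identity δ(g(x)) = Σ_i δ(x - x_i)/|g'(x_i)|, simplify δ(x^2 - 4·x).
\frac{\delta(x - 4) + \delta(x)}{4}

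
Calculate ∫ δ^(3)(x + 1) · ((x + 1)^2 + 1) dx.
0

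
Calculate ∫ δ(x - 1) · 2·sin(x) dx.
2 \sin{\left(1 \right)}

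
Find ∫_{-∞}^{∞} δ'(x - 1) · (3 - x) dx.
1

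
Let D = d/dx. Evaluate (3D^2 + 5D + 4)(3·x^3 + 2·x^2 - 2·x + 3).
12 x^{3} + 53 x^{2} + 66 x + 14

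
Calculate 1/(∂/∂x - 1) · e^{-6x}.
- \frac{e^{- 6 x}}{7}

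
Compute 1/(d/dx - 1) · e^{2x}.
e^{2 x}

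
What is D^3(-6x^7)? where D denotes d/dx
- 1260 x^{4}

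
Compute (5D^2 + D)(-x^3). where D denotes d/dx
3 x \left(- x - 10\right)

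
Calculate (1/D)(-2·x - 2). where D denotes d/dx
- x^{2} - 2 x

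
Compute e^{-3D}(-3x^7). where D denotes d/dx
- 3 x^{7} + 63 x^{6} - 567 x^{5} + 2835 x^{4} - 8505 x^{3} + 15309 x^{2} - 15309 x + 6561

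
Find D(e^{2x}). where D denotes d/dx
2 e^{2 x}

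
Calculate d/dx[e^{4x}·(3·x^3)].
x^{2} \left(12 x + 9\right) e^{4 x}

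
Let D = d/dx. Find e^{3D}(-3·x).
- 3 x - 9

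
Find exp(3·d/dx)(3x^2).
3 x^{2} + 18 x + 27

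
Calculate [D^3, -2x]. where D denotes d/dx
-6D^{2}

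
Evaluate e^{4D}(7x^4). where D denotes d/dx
7 x^{4} + 112 x^{3} + 672 x^{2} + 1792 x + 1792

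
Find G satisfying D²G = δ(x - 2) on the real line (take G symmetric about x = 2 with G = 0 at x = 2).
\frac{|x - 2|}{2}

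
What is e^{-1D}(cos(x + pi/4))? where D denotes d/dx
\cos{\left(x - 1 + \frac{\pi}{4} \right)}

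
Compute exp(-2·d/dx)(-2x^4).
- 2 x^{4} + 16 x^{3} - 48 x^{2} + 64 x - 32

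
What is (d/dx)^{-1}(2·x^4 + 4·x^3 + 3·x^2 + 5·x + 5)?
\frac{2 x^{5}}{5} + x^{4} + x^{3} + \frac{5 x^{2}}{2} + 5 x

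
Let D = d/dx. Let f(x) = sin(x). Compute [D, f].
\cos{\left(x \right)}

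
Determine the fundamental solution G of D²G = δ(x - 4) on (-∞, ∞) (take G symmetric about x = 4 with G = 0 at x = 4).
\frac{|x - 4|}{2}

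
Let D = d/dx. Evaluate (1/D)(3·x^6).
\frac{3 x^{7}}{7}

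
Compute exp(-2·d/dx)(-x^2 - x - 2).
- x^{2} + 3 x - 4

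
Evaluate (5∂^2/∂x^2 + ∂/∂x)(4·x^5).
20 x^{3} \left(x + 20\right)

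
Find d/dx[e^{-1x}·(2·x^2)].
2 x \left(2 - x\right) e^{- x}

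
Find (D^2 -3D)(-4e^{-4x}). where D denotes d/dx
- 112 e^{- 4 x}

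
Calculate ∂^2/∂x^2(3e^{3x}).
27 e^{3 x}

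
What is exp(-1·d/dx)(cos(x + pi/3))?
\cos{\left(x - 1 + \frac{\pi}{3} \right)}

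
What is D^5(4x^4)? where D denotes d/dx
0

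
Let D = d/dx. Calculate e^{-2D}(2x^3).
2 x^{3} - 12 x^{2} + 24 x - 16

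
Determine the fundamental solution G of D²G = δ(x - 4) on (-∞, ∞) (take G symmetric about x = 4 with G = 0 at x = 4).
\frac{|x - 4|}{2}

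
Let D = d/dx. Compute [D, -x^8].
- 8 x^{7}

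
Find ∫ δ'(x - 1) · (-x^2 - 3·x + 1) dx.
5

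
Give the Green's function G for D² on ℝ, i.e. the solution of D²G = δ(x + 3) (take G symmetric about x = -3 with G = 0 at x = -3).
\frac{|x + 3|}{2}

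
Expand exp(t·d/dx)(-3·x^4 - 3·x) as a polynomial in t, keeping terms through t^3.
- 12 t^{3} x - 18 t^{2} x^{2} - 3 t \left(4 x^{3} + 1\right) - 3 x^{4} - 3 x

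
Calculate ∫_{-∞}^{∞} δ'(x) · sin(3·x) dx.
-3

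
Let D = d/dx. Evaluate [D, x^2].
2 x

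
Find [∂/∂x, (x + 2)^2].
2 x + 4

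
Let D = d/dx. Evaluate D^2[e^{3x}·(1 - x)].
\left(3 - 9 x\right) e^{3 x}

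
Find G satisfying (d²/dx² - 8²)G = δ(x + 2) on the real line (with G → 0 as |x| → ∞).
-\frac{e^{-8|x + 2|}}{16}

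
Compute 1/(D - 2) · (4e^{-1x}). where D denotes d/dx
- \frac{4 e^{- x}}{3}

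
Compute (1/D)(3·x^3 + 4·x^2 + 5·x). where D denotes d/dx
\frac{3 x^{4}}{4} + \frac{4 x^{3}}{3} + \frac{5 x^{2}}{2}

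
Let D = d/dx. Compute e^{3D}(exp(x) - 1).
e^{x + 3} - 1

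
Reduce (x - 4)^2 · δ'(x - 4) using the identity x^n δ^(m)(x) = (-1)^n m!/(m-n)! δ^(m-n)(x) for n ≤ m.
0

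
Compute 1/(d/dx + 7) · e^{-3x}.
\frac{e^{- 3 x}}{4}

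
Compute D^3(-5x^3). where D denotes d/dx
-30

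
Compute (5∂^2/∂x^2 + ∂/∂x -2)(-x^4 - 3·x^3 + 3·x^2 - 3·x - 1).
2 x^{4} + 2 x^{3} - 75 x^{2} - 78 x + 29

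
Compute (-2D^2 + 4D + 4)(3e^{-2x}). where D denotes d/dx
- 36 e^{- 2 x}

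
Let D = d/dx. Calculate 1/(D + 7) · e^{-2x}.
\frac{e^{- 2 x}}{5}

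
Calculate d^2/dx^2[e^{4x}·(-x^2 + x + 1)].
\left(22 - 16 x^{2}\right) e^{4 x}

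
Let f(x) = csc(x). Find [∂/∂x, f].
- \cot{\left(x \right)} \csc{\left(x \right)}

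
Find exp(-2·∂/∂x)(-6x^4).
- 6 x^{4} + 48 x^{3} - 144 x^{2} + 192 x - 96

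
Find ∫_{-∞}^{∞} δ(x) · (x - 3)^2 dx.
9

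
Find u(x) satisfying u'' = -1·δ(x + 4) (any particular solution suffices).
-\frac{|x + 4|}{2}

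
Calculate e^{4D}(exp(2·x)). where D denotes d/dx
e^{2 x + 8}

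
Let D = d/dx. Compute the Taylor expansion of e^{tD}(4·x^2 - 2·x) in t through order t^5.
4 t^{2} + 2 t \left(4 x - 1\right) + 4 x^{2} - 2 x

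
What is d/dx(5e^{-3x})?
- 15 e^{- 3 x}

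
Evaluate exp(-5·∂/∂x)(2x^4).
2 x^{4} - 40 x^{3} + 300 x^{2} - 1000 x + 1250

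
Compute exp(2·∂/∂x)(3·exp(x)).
3 e^{x + 2}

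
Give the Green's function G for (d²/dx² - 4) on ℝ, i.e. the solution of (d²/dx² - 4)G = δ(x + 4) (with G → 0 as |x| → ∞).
-\frac{e^{-2|x + 4|}}{4}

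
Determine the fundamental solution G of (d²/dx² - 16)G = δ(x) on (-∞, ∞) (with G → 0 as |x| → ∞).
-\frac{e^{-4|x|}}{8}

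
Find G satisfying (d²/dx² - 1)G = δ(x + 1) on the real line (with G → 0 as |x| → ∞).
-\frac{e^{-|x + 1|}}{2}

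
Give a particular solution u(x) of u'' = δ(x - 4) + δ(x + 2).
\frac{|x - 4|}{2} + \frac{|x + 2|}{2}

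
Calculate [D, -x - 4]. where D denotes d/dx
-1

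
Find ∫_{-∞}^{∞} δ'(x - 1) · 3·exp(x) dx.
- 3 e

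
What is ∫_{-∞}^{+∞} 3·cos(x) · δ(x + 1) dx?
3 \cos{\left(1 \right)}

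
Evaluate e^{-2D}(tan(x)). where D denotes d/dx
\tan{\left(x - 2 \right)}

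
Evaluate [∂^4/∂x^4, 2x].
8\frac{d^{3}}{dx^{3}}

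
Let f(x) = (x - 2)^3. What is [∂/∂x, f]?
3 \left(x - 2\right)^{2}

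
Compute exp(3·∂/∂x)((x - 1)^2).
x^{2} + 4 x + 4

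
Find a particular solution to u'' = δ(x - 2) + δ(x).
\frac{|x - 2|}{2} + \frac{|x|}{2}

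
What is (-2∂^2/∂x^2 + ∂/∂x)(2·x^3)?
6 x \left(x - 4\right)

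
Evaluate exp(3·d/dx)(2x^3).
2 x^{3} + 18 x^{2} + 54 x + 54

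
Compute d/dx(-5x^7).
- 35 x^{6}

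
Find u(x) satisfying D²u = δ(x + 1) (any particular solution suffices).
\frac{|x + 1|}{2}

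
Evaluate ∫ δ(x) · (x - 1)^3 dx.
-1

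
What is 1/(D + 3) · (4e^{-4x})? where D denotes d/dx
- 4 e^{- 4 x}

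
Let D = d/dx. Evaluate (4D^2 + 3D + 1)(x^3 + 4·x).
x^{3} + 9 x^{2} + 28 x + 12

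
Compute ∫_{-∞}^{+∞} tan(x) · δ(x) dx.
0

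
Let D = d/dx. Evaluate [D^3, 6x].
18D^{2}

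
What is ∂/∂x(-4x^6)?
- 24 x^{5}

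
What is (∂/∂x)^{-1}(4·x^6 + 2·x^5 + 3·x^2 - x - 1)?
\frac{4 x^{7}}{7} + \frac{x^{6}}{3} + x^{3} - \frac{x^{2}}{2} - x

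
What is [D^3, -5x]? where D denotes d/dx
-15D^{2}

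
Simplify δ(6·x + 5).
\frac{\delta(x + 5/6)}{6}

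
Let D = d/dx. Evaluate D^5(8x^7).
20160 x^{2}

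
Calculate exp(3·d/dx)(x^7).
x^{7} + 21 x^{6} + 189 x^{5} + 945 x^{4} + 2835 x^{3} + 5103 x^{2} + 5103 x + 2187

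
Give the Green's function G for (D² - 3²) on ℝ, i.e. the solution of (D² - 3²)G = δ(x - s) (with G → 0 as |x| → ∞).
-\frac{e^{-3|x-s|}}{6}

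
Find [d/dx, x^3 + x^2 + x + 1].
3 x^{2} + 2 x + 1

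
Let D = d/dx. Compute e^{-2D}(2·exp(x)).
2 e^{x - 2}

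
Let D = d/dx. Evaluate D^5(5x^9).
75600 x^{4}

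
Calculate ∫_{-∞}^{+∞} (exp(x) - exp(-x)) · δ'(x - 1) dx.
- 2 \cosh{\left(1 \right)}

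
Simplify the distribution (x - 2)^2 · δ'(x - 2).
0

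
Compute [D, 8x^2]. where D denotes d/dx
16 x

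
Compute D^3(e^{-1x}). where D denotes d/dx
- e^{- x}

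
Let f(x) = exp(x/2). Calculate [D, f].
\frac{e^{\frac{x}{2}}}{2}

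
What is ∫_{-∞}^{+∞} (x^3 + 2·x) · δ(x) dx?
0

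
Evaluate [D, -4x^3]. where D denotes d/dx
- 12 x^{2}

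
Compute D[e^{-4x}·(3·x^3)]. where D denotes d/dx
x^{2} \left(9 - 12 x\right) e^{- 4 x}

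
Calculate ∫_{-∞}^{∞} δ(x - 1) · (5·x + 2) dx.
7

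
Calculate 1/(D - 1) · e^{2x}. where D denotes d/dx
e^{2 x}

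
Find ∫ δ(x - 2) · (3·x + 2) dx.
8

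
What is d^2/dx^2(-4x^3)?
- 24 x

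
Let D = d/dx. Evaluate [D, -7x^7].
- 49 x^{6}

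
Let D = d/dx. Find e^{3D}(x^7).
x^{7} + 21 x^{6} + 189 x^{5} + 945 x^{4} + 2835 x^{3} + 5103 x^{2} + 5103 x + 2187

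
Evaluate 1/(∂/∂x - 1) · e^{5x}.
\frac{e^{5 x}}{4}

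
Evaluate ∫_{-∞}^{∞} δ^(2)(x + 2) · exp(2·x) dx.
\frac{4}{e^{4}}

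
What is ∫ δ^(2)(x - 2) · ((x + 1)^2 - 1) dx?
2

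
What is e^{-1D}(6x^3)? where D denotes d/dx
6 x^{3} - 18 x^{2} + 18 x - 6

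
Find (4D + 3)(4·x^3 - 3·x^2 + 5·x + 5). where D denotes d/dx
12 x^{3} + 39 x^{2} - 9 x + 35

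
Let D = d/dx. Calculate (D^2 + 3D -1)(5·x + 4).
11 - 5 x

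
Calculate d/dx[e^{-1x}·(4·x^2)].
4 x \left(2 - x\right) e^{- x}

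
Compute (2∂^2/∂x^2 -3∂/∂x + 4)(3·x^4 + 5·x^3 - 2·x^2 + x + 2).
12 x^{4} - 16 x^{3} + 19 x^{2} + 76 x - 3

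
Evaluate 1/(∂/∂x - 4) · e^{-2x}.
- \frac{e^{- 2 x}}{6}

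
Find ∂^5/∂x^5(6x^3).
0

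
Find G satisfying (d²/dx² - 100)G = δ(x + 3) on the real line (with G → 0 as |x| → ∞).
-\frac{e^{-10|x + 3|}}{20}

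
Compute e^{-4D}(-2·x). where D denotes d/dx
8 - 2 x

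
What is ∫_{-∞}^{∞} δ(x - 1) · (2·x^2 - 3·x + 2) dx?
1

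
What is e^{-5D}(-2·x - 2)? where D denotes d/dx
8 - 2 x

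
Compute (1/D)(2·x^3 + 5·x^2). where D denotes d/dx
\frac{x^{4}}{2} + \frac{5 x^{3}}{3}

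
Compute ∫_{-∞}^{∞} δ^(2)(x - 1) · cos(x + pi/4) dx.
- \cos{\left(\frac{\pi}{4} + 1 \right)}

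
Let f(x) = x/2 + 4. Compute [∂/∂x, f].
\frac{1}{2}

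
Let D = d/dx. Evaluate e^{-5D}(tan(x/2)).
\tan{\left(\frac{x}{2} - \frac{5}{2} \right)}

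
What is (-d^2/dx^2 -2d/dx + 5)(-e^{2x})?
3 e^{2 x}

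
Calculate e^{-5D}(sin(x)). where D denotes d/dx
\sin{\left(x - 5 \right)}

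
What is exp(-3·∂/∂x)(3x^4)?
3 x^{4} - 36 x^{3} + 162 x^{2} - 324 x + 243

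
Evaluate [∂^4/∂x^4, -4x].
-16\frac{d^{3}}{dx^{3}}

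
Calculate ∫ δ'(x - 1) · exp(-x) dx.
e^{-1}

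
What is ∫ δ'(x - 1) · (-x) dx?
1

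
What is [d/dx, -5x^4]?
- 20 x^{3}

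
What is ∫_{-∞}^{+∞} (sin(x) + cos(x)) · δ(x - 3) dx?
\cos{\left(3 \right)} + \sin{\left(3 \right)}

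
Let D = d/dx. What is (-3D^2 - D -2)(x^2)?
- 2 x^{2} - 2 x - 6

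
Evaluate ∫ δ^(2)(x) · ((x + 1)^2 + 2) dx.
2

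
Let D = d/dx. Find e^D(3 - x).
2 - x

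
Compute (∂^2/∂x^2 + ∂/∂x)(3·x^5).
15 x^{3} \left(x + 4\right)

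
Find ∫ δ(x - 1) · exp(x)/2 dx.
\frac{e}{2}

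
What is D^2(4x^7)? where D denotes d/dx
168 x^{5}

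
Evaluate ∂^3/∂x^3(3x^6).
360 x^{3}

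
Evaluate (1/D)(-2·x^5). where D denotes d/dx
- \frac{x^{6}}{3}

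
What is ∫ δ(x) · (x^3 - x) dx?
0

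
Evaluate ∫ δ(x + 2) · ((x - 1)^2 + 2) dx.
11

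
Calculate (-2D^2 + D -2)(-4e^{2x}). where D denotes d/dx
32 e^{2 x}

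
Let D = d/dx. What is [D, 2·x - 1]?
2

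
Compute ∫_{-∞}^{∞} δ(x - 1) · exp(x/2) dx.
e^{\frac{1}{2}}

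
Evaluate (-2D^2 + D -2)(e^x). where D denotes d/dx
- 3 e^{x}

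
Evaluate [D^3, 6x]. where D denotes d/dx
18D^{2}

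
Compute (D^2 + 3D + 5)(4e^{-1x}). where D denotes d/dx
12 e^{- x}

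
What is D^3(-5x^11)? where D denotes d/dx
- 4950 x^{8}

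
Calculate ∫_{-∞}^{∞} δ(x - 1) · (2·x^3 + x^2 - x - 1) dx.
1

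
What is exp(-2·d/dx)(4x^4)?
4 x^{4} - 32 x^{3} + 96 x^{2} - 128 x + 64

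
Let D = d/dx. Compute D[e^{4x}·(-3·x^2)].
6 x \left(- 2 x - 1\right) e^{4 x}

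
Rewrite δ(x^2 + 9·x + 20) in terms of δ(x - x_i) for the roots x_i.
\frac{\delta(x + 4) + \delta(x + 5)}{1}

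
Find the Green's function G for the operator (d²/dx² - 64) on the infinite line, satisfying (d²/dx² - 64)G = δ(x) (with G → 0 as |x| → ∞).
-\frac{e^{-8|x|}}{16}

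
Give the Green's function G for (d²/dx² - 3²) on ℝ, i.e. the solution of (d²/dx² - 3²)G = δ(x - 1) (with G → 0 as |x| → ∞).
-\frac{e^{-3|x - 1|}}{6}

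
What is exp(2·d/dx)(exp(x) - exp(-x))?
2 \sinh{\left(x + 2 \right)}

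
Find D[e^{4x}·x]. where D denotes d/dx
\left(4 x + 1\right) e^{4 x}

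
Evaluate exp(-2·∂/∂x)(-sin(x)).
- \sin{\left(x - 2 \right)}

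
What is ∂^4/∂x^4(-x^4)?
-24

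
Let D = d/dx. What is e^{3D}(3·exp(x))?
3 e^{x + 3}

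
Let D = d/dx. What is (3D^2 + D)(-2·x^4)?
8 x^{2} \left(- x - 9\right)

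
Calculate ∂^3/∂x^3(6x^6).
720 x^{3}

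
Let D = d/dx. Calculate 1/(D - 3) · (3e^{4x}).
3 e^{4 x}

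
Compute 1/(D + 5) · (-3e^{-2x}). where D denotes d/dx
- e^{- 2 x}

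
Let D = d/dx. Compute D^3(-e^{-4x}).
64 e^{- 4 x}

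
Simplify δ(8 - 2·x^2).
\frac{\delta(x - 2) + \delta(x + 2)}{8}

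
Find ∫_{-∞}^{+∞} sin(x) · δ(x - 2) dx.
\sin{\left(2 \right)}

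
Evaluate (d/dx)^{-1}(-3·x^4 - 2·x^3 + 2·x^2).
- \frac{3 x^{5}}{5} - \frac{x^{4}}{2} + \frac{2 x^{3}}{3}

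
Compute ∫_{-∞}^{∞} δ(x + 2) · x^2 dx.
4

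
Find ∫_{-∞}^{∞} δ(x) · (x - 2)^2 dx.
4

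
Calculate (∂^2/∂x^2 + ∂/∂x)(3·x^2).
6 x + 6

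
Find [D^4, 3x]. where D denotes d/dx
12D^{3}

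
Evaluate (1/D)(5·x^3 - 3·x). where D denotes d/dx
\frac{5 x^{4}}{4} - \frac{3 x^{2}}{2}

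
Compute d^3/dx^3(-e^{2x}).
- 8 e^{2 x}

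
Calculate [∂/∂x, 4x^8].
32 x^{7}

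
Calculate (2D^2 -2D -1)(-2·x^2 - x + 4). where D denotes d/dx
2 x^{2} + 9 x - 10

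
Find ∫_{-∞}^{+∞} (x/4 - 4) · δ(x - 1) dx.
- \frac{15}{4}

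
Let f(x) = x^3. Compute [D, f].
3 x^{2}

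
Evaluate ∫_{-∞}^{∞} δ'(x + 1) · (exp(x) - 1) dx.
- \frac{1}{e}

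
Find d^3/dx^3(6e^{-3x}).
- 162 e^{- 3 x}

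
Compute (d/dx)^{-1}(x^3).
\frac{x^{4}}{4}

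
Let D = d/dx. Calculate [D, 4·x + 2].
4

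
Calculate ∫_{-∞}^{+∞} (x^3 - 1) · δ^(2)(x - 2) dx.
12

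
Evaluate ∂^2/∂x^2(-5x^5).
- 100 x^{3}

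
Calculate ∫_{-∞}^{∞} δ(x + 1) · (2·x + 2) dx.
0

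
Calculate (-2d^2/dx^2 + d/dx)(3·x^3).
9 x \left(x - 4\right)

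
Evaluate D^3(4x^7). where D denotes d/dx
840 x^{4}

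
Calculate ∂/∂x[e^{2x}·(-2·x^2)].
4 x \left(- x - 1\right) e^{2 x}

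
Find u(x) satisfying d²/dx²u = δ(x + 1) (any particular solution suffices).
\frac{|x + 1|}{2}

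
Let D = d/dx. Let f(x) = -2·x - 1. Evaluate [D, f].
-2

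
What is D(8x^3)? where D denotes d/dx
24 x^{2}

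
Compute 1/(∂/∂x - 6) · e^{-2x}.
- \frac{e^{- 2 x}}{8}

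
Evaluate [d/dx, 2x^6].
12 x^{5}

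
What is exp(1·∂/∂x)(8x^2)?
8 x^{2} + 16 x + 8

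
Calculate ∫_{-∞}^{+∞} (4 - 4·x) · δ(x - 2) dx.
-4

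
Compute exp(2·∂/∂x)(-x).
- x - 2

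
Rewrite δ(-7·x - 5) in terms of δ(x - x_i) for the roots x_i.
\frac{\delta(x + 5/7)}{7}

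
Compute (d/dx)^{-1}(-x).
- \frac{x^{2}}{2}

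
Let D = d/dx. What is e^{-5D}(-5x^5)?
- 5 x^{5} + 125 x^{4} - 1250 x^{3} + 6250 x^{2} - 15625 x + 15625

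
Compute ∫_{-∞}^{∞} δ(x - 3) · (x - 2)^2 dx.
1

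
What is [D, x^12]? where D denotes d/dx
12 x^{11}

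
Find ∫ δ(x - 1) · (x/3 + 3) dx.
\frac{10}{3}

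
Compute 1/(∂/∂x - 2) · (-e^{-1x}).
\frac{e^{- x}}{3}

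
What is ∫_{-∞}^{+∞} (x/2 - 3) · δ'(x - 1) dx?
- \frac{1}{2}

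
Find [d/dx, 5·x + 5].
5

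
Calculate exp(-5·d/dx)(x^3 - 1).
x^{3} - 15 x^{2} + 75 x - 126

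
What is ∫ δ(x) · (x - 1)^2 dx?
1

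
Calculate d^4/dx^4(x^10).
5040 x^{6}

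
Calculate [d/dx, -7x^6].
- 42 x^{5}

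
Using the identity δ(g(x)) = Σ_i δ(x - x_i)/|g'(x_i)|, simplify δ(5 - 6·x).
\frac{\delta(x - 5/6)}{6}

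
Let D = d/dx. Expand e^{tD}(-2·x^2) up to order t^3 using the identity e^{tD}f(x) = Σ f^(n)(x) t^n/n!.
- 2 t^{2} - 4 t x - 2 x^{2}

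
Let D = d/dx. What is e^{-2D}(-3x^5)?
- 3 x^{5} + 30 x^{4} - 120 x^{3} + 240 x^{2} - 240 x + 96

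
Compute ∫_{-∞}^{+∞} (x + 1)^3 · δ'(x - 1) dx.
-12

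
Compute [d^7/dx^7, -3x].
-21\frac{d^{6}}{dx^{6}}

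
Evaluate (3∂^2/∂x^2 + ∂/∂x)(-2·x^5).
10 x^{3} \left(- x - 12\right)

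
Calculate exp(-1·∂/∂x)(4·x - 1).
4 x - 5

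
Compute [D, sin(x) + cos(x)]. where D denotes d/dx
- \sin{\left(x \right)} + \cos{\left(x \right)}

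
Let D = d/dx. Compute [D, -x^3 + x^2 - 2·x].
- 3 x^{2} + 2 x - 2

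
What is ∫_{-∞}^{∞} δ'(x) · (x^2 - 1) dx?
0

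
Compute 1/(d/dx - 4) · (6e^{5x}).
6 e^{5 x}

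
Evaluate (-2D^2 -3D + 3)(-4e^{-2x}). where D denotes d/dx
- 4 e^{- 2 x}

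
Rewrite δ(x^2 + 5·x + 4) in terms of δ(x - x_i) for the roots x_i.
\frac{\delta(x + 1) + \delta(x + 4)}{3}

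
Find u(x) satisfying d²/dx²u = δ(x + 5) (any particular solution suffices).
\frac{|x + 5|}{2}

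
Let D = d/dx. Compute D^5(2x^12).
190080 x^{7}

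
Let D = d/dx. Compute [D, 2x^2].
4 x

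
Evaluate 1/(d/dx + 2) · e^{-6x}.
- \frac{e^{- 6 x}}{4}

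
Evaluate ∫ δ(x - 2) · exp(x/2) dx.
e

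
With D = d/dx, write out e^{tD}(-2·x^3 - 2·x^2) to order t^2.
- 2 t^{2} \left(3 x + 1\right) - 2 t x \left(3 x + 2\right) - 2 x^{3} - 2 x^{2}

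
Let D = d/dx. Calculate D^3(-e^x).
- e^{x}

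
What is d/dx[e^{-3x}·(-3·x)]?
3 \left(3 x - 1\right) e^{- 3 x}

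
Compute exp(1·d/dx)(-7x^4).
- 7 x^{4} - 28 x^{3} - 42 x^{2} - 28 x - 7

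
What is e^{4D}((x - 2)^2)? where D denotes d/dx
x^{2} + 4 x + 4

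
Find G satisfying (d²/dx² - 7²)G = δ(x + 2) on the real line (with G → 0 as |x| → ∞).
-\frac{e^{-7|x + 2|}}{14}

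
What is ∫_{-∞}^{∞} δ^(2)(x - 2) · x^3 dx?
12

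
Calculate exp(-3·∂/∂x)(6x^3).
6 x^{3} - 54 x^{2} + 162 x - 162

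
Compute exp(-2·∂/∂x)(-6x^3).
- 6 x^{3} + 36 x^{2} - 72 x + 48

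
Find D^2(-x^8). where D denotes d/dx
- 56 x^{6}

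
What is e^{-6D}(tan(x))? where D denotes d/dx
\tan{\left(x - 6 \right)}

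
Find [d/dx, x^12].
12 x^{11}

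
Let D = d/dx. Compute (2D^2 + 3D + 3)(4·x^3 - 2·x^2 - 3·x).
12 x^{3} + 30 x^{2} + 27 x - 17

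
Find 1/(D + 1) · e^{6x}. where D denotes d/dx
\frac{e^{6 x}}{7}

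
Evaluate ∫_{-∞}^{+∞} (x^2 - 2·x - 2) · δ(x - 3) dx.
1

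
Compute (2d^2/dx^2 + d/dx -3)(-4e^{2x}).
- 28 e^{2 x}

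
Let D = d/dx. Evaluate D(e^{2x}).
2 e^{2 x}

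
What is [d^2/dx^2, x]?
2\frac{d}{dx}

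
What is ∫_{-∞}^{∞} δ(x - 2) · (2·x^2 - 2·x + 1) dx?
5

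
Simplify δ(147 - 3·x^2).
\frac{\delta(x - 7) + \delta(x + 7)}{42}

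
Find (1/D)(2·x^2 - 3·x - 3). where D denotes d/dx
\frac{2 x^{3}}{3} - \frac{3 x^{2}}{2} - 3 x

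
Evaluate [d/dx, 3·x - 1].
3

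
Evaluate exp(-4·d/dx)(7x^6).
7 x^{6} - 168 x^{5} + 1680 x^{4} - 8960 x^{3} + 26880 x^{2} - 43008 x + 28672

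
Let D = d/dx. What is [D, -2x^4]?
- 8 x^{3}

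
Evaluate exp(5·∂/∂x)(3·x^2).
3 x^{2} + 30 x + 75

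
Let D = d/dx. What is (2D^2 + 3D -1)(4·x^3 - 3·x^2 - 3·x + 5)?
- 4 x^{3} + 39 x^{2} + 33 x - 26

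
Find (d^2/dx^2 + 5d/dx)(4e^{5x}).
200 e^{5 x}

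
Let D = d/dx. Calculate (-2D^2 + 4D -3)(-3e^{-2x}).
57 e^{- 2 x}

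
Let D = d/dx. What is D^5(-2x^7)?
- 5040 x^{2}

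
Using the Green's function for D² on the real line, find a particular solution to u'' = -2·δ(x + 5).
-|x + 5|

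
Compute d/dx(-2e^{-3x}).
6 e^{- 3 x}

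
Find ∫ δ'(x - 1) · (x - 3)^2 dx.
4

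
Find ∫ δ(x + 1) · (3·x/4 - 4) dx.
- \frac{19}{4}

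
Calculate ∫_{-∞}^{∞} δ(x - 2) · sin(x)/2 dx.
\frac{\sin{\left(2 \right)}}{2}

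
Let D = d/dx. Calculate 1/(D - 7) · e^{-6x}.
- \frac{e^{- 6 x}}{13}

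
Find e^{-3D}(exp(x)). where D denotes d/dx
e^{x - 3}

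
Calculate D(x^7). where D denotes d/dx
7 x^{6}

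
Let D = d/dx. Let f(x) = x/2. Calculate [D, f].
\frac{1}{2}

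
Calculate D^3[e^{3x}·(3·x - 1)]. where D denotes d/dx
\left(81 x + 54\right) e^{3 x}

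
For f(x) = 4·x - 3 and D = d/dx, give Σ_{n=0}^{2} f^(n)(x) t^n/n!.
4 t + 4 x - 3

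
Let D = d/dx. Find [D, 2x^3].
6 x^{2}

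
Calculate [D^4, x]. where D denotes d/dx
4D^{3}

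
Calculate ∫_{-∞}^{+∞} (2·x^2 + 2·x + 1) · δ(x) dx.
1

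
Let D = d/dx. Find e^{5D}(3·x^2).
3 x^{2} + 30 x + 75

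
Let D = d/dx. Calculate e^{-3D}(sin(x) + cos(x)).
\sqrt{2} \cos{\left(- x + \frac{\pi}{4} + 3 \right)}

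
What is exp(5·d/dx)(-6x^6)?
- 6 x^{6} - 180 x^{5} - 2250 x^{4} - 15000 x^{3} - 56250 x^{2} - 112500 x - 93750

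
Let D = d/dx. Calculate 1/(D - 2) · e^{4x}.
\frac{e^{4 x}}{2}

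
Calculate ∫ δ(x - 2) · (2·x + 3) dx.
7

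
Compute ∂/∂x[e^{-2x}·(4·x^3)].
x^{2} \left(12 - 8 x\right) e^{- 2 x}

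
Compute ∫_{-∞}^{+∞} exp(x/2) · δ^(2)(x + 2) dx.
\frac{1}{4 e}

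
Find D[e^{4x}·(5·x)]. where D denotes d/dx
\left(20 x + 5\right) e^{4 x}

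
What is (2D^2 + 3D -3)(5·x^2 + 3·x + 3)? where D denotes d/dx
- 15 x^{2} + 21 x + 20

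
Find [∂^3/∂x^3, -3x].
-9\frac{d^{2}}{dx^{2}}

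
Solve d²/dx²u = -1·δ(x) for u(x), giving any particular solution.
-\frac{|x|}{2}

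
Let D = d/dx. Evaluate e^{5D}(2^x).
2^{x + 5}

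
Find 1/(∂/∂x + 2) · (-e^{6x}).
- \frac{e^{6 x}}{8}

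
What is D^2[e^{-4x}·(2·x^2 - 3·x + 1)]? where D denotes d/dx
4 \left(8 x^{2} - 20 x + 11\right) e^{- 4 x}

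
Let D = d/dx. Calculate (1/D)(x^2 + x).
\frac{x^{3}}{3} + \frac{x^{2}}{2}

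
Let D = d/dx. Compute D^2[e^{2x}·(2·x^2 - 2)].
\left(8 x^{2} + 16 x - 4\right) e^{2 x}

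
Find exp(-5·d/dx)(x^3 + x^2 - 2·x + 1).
x^{3} - 14 x^{2} + 63 x - 89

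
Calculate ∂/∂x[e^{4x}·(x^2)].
2 x \left(2 x + 1\right) e^{4 x}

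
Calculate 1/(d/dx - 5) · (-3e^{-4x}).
\frac{e^{- 4 x}}{3}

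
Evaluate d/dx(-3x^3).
- 9 x^{2}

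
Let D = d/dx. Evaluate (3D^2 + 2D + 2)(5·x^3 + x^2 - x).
10 x^{3} + 32 x^{2} + 92 x + 4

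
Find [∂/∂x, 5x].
5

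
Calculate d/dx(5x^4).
20 x^{3}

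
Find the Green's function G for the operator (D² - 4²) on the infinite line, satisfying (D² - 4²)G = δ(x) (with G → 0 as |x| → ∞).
-\frac{e^{-4|x|}}{8}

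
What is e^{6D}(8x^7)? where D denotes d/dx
8 x^{7} + 336 x^{6} + 6048 x^{5} + 60480 x^{4} + 362880 x^{3} + 1306368 x^{2} + 2612736 x + 2239488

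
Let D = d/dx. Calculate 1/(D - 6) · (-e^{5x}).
e^{5 x}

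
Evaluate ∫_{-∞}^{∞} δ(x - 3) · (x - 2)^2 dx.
1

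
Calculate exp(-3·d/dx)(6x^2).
6 x^{2} - 36 x + 54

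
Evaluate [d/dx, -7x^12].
- 84 x^{11}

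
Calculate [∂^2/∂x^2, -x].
-2\frac{d}{dx}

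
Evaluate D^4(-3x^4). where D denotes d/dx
-72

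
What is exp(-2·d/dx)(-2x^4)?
- 2 x^{4} + 16 x^{3} - 48 x^{2} + 64 x - 32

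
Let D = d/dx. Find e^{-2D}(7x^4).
7 x^{4} - 56 x^{3} + 168 x^{2} - 224 x + 112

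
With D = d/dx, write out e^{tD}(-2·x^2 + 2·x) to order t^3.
- 2 t^{2} - 2 t \left(2 x - 1\right) - 2 x^{2} + 2 x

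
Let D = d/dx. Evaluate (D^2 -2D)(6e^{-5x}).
210 e^{- 5 x}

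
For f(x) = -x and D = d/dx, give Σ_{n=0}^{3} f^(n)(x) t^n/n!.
- t - x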